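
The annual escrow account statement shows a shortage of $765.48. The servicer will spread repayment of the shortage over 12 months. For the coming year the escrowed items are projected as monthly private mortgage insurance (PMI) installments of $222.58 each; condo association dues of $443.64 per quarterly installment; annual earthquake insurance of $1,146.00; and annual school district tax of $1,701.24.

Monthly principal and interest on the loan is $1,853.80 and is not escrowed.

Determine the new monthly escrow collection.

Private mortgage insurance (PMI) — $222.58 × 12 = $2,670.96 annually
Condo association dues — $443.64 × 4 = $1,774.56 annually
Earthquake insurance — $1,146.00 annually
School district tax — $1,701.24 annually
Total per year = $2,670.96 + $1,774.56 + $1,146.00 + $1,701.24 = $7,292.76
Monthly escrow = $7,292.76 ÷ 12 = $607.73
Monthly shortage recovery: $765.48 ÷ 12 = $63.79
New monthly escrow = $607.73 + $63.79 = $671.52

$671.52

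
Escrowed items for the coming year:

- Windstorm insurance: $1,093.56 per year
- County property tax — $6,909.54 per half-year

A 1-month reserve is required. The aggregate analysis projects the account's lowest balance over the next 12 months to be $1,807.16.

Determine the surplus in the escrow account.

$564.44

Windstorm insurance — $1,093.56 annually
County property tax — $6,909.54 × 2 = $13,819.08 annually
Yearly total = $1,093.56 + $13,819.08 = $14,912.64
Monthly = $14,912.64 ÷ 12 = $1,242.72
Required cushion = 1 × $1,242.72 = $1,242.72
Surplus = $1,807.16 − $1,242.72 = $564.44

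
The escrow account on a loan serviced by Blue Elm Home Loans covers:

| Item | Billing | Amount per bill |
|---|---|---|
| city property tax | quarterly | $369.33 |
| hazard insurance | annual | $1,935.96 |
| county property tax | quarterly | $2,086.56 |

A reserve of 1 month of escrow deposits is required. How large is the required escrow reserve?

City property tax — $369.33 × 4 = $1,477.32 per year
Hazard insurance — $1,935.96 per year
County property tax — $2,086.56 × 4 = $8,346.24 per year
Annual escrow total = $1,477.32 + $1,935.96 + $8,346.24 = $11,759.52
Monthly escrow = $11,759.52 ÷ 12 = $979.96
Cushion = 1 × $979.96 = $979.96

$979.96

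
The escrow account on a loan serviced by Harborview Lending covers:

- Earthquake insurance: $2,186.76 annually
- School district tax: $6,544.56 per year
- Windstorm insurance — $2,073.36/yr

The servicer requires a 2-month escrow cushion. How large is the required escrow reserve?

Earthquake insurance = $2,186.76/yr
School district tax = $6,544.56/yr
Windstorm insurance = $2,073.36/yr
Total annual escrow = $10,804.68
Per month = $10,804.68 / 12 = $900.39
Cushion = 2 × $900.39 = $1,800.78

$1,800.78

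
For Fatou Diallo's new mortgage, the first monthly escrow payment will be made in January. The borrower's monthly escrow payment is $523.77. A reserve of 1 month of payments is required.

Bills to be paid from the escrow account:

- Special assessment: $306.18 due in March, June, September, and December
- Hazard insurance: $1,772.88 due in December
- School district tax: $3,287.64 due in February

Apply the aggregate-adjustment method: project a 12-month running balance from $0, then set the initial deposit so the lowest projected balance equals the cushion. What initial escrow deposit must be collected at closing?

Cushion = 1 × $523.77 = $523.77
Trial balance (start $0, +$523.77 each month, − disbursements):
  Jan: +$523.77 → $523.77
  Feb: +$523.77 − $3,287.64 → -$2,240.10
  Mar: +$523.77 − $306.18 → -$2,022.51
  Apr: +$523.77 → -$1,498.74
  May: +$523.77 → -$974.97
  Jun: +$523.77 − $306.18 → -$757.38
  Jul: +$523.77 → -$233.61
  Aug: +$523.77 → $290.16
  Sep: +$523.77 − $306.18 → $507.75
  Oct: +$523.77 → $1,031.52
  Nov: +$523.77 → $1,555.29
  Dec: +$523.77 − $2,079.06 → $0.00
Lowest trial balance = -$2,240.10 (Feb)
Initial deposit = cushion − low point = $523.77 − (-$2,240.10) = $2,763.87

$2,763.87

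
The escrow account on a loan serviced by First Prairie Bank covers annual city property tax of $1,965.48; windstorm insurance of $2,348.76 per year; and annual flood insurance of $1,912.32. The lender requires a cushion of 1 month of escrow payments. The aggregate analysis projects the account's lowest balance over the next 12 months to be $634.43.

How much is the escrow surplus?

City property tax — $1,965.48/yr
Windstorm insurance — $2,348.76/yr
Flood insurance — $1,912.32/yr
Annual escrow total = $6,226.56
Monthly escrow = $6,226.56 ÷ 12 = $518.88
Required cushion = 1 × $518.88 = $518.88
Excess over cushion: $634.43 − $518.88 = $115.55

$115.55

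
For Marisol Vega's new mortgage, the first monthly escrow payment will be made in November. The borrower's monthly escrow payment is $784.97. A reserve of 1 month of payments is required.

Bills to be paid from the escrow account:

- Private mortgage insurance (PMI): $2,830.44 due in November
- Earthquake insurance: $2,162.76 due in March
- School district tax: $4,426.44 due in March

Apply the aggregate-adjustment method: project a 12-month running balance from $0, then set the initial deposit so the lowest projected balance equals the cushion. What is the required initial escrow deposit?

$6,279.76

Cushion = 1 × $784.97 = $784.97
Trial balance (start $0, +$784.97 each month, − disbursements):
  Nov: +$784.97 − $2,830.44 → -$2,045.47
  Dec: +$784.97 → -$1,260.50
  Jan: +$784.97 → -$475.53
  Feb: +$784.97 → $309.44
  Mar: +$784.97 − $6,589.20 → -$5,494.79
  Apr: +$784.97 → -$4,709.82
  May: +$784.97 → -$3,924.85
  Jun: +$784.97 → -$3,139.88
  Jul: +$784.97 → -$2,354.91
  Aug: +$784.97 → -$1,569.94
  Sep: +$784.97 → -$784.97
  Oct: +$784.97 → $0.00
Lowest trial balance = -$5,494.79 (Mar)
Initial deposit = cushion − low point = $784.97 − (-$5,494.79) = $6,279.76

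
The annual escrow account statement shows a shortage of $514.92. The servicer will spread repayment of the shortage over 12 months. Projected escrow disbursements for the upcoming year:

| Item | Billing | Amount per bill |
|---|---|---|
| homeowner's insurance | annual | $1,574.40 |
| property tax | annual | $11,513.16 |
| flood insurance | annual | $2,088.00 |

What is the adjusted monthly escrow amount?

Homeowner's insurance: $1,574.40 per year
Property tax: $11,513.16 per year
Flood insurance: $2,088.00 per year
Annual escrow total = $1,574.40 + $11,513.16 + $2,088.00 = $15,175.56
Per month = $15,175.56 ÷ 12 = $1,264.63
Shortage spread = $514.92 / 12 = $42.91/mo
New monthly escrow = $1,264.63 + $42.91 = $1,307.54

$1,307.54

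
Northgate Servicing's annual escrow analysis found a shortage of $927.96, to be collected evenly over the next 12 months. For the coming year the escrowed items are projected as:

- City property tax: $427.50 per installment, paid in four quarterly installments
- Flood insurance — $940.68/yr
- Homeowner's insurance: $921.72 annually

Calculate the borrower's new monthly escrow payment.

City property tax — $427.50 × 4 = $1,710.00 per year
Flood insurance — $940.68 per year
Homeowner's insurance — $921.72 per year
Combined annual = $3,572.40
Per month = $3,572.40 ÷ 12 = $297.70
Shortage spread = $927.96 / 12 = $77.33/mo
Adjusted monthly = $297.70 + $77.33 = $375.03

$375.03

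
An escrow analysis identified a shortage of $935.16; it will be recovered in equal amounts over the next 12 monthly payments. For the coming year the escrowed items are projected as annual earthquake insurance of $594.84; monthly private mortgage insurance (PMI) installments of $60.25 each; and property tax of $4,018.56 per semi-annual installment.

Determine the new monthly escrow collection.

Earthquake insurance: $594.84 per year
Private mortgage insurance (PMI): $60.25 × 12 = $723.00 per year
Property tax: $4,018.56 × 2 = $8,037.12 per year
Total annual escrow = $594.84 + $723.00 + $8,037.12 = $9,354.96
Base monthly escrow = $9,354.96 / 12 = $779.58
Monthly shortage recovery: $935.16 / 12 = $77.93
New monthly escrow = $779.58 + $77.93 = $857.51

$857.51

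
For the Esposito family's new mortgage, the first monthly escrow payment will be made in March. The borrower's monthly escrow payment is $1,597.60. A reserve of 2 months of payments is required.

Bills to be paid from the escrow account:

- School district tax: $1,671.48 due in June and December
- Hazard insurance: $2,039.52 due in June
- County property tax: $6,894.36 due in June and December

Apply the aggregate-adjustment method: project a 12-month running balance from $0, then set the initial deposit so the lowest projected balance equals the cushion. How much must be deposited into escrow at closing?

$7,410.16

Cushion = 2 × $1,597.60 = $3,195.20
Trial balance (start $0, +$1,597.60 each month, − disbursements):
  Mar: +$1,597.60 → $1,597.60
  Apr: +$1,597.60 → $3,195.20
  May: +$1,597.60 → $4,792.80
  Jun: +$1,597.60 − $10,605.36 → -$4,214.96
  Jul: +$1,597.60 → -$2,617.36
  Aug: +$1,597.60 → -$1,019.76
  Sep: +$1,597.60 → $577.84
  Oct: +$1,597.60 → $2,175.44
  Nov: +$1,597.60 → $3,773.04
  Dec: +$1,597.60 − $8,565.84 → -$3,195.20
  Jan: +$1,597.60 → -$1,597.60
  Feb: +$1,597.60 → $0.00
Lowest trial balance = -$4,214.96 (Jun)
Initial deposit = cushion − low point = $3,195.20 − (-$4,214.96) = $7,410.16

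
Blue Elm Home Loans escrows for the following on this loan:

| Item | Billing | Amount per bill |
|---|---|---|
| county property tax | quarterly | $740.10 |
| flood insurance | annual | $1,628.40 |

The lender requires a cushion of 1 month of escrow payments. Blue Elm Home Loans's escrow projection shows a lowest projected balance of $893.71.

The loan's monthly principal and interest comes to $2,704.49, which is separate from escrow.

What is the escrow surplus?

County property tax: $740.10 × 4 = $2,960.40/yr
Flood insurance: $1,628.40/yr
Combined annual = $4,588.80
Monthly escrow = $4,588.80 ÷ 12 = $382.40
Cushion = 1 × $382.40 = $382.40
Surplus = $893.71 − $382.40 = $511.31

$511.31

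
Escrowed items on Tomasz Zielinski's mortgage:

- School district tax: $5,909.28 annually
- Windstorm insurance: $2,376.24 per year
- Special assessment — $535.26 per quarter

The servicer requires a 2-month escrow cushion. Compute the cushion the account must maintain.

School district tax = $5,909.28
Windstorm insurance = $2,376.24
Special assessment = $535.26 × 4 = $2,141.04
Yearly total = $5,909.28 + $2,376.24 + $2,141.04 = $10,426.56
Monthly escrow = $10,426.56 / 12 = $868.88
Reserve = 2 × $868.88 = $1,737.76

$1,737.76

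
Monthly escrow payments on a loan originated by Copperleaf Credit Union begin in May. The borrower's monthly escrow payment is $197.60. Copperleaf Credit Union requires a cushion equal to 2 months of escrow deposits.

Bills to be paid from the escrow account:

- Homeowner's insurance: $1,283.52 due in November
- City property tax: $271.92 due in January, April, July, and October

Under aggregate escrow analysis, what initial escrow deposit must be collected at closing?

Cushion = 2 × $197.60 = $395.20
Trial balance (start $0, +$197.60 each month, − disbursements):
  May: +$197.60 → $197.60
  Jun: +$197.60 → $395.20
  Jul: +$197.60 − $271.92 → $320.88
  Aug: +$197.60 → $518.48
  Sep: +$197.60 → $716.08
  Oct: +$197.60 − $271.92 → $641.76
  Nov: +$197.60 − $1,283.52 → -$444.16
  Dec: +$197.60 → -$246.56
  Jan: +$197.60 − $271.92 → -$320.88
  Feb: +$197.60 → -$123.28
  Mar: +$197.60 → $74.32
  Apr: +$197.60 − $271.92 → $0.00
Lowest trial balance = -$444.16 (Nov)
Initial deposit = cushion − low point = $395.20 − (-$444.16) = $839.36

$839.36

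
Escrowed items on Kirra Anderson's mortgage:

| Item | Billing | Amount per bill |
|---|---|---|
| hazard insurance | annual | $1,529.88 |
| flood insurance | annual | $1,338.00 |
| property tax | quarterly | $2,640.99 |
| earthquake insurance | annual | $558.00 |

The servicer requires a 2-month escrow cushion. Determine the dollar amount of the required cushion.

Hazard insurance — $1,529.88
Flood insurance — $1,338.00
Property tax — $2,640.99 × 4 = $10,563.96
Earthquake insurance — $558.00
Yearly total = $1,529.88 + $1,338.00 + $10,563.96 + $558.00 = $13,989.84
Per month = $13,989.84 ÷ 12 = $1,165.82
Reserve = 2 × $1,165.82 = $2,331.64

$2,331.64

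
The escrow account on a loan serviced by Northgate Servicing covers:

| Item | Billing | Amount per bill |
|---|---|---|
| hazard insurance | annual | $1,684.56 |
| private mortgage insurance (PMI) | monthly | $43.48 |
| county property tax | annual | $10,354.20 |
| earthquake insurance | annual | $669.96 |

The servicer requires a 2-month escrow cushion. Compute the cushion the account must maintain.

Hazard insurance: $1,684.56 annually
Private mortgage insurance (PMI): $43.48 × 12 = $521.76 annually
County property tax: $10,354.20 annually
Earthquake insurance: $669.96 annually
Total per year = $13,230.48
Monthly = $13,230.48 ÷ 12 = $1,102.54
Reserve = 2 × $1,102.54 = $2,205.08

$2,205.08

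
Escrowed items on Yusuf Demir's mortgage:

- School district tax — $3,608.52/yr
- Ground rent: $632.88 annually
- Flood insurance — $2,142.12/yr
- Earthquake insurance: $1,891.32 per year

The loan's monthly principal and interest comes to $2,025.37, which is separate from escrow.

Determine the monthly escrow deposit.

School district tax — $3,608.52 per year
Ground rent — $632.88 per year
Flood insurance — $2,142.12 per year
Earthquake insurance — $1,891.32 per year
Combined annual = $8,274.84
Per month = $8,274.84 / 12 = $689.57

$689.57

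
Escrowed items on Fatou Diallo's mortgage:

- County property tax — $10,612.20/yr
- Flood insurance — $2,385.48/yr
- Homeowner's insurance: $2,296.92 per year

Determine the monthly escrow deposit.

County property tax: $10,612.20 per year
Flood insurance: $2,385.48 per year
Homeowner's insurance: $2,296.92 per year
Total annual escrow = $15,294.60
Monthly = $15,294.60 / 12 = $1,274.55

$1,274.55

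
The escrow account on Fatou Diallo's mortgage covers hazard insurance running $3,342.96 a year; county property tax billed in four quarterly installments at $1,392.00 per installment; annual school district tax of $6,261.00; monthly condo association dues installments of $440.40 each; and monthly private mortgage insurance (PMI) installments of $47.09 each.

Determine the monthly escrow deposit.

Hazard insurance = $3,342.96 per year
County property tax = $1,392.00 × 4 = $5,568.00 per year
School district tax = $6,261.00 per year
Condo association dues = $440.40 × 12 = $5,284.80 per year
Private mortgage insurance (PMI) = $47.09 × 12 = $565.08 per year
Combined annual = $3,342.96 + $5,568.00 + $6,261.00 + $5,284.80 + $565.08 = $21,021.84
Monthly escrow = $21,021.84 ÷ 12 = $1,751.82

$1,751.82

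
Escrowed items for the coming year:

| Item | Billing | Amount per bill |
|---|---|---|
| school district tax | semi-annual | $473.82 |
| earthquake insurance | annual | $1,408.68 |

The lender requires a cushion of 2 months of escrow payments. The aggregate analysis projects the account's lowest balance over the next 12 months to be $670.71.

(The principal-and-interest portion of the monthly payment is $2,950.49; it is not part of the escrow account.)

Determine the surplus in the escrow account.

$277.99

School district tax: $473.82 × 2 = $947.64/yr
Earthquake insurance: $1,408.68/yr
Yearly total = $947.64 + $1,408.68 = $2,356.32
Monthly escrow = $2,356.32 ÷ 12 = $196.36
Cushion = 2 × $196.36 = $392.72
Excess over cushion: $670.71 − $392.72 = $277.99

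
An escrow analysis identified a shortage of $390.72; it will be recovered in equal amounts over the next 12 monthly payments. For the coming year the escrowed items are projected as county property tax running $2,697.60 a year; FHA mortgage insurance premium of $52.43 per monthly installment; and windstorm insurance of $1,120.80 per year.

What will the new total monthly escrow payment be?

$403.19

County property tax — $2,697.60
FHA mortgage insurance premium — $52.43 × 12 = $629.16
Windstorm insurance — $1,120.80
Total per year = $2,697.60 + $629.16 + $1,120.80 = $4,447.56
Base monthly escrow = $4,447.56 ÷ 12 = $370.63
Shortage spread = $390.72 ÷ 12 = $32.56/mo
New monthly escrow = $370.63 + $32.56 = $403.19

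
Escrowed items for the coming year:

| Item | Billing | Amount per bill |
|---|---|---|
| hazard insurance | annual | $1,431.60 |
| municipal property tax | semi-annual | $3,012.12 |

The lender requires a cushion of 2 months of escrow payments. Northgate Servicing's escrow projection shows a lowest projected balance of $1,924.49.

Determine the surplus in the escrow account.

Hazard insurance = $1,431.60 per year
Municipal property tax = $3,012.12 × 2 = $6,024.24 per year
Combined annual = $7,455.84
Per month = $7,455.84 ÷ 12 = $621.32
Cushion = 2 × $621.32 = $1,242.64
Excess over cushion: $1,924.49 − $1,242.64 = $681.85

$681.85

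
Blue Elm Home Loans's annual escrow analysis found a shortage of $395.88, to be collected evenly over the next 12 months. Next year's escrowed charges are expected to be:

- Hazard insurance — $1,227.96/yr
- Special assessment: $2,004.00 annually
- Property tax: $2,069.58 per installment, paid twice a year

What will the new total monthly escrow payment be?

Hazard insurance = $1,227.96 annually
Special assessment = $2,004.00 annually
Property tax = $2,069.58 × 2 = $4,139.16 annually
Combined annual = $7,371.12
Per month = $7,371.12 / 12 = $614.26
Monthly shortage recovery: $395.88 ÷ 12 = $32.99
Adjusted monthly = $614.26 + $32.99 = $647.25

$647.25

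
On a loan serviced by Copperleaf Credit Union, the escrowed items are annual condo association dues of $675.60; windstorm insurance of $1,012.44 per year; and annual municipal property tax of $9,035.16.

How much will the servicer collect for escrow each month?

$893.60

Condo association dues = $675.60
Windstorm insurance = $1,012.44
Municipal property tax = $9,035.16
Combined annual = $675.60 + $1,012.44 + $9,035.16 = $10,723.20
Base monthly escrow = $10,723.20 / 12 = $893.60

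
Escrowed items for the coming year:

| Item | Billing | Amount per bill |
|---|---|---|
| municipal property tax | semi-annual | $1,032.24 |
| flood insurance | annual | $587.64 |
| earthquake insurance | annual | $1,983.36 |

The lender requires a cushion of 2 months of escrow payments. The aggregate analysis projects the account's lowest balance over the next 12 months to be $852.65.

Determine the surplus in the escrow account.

Municipal property tax — $1,032.24 × 2 = $2,064.48
Flood insurance — $587.64
Earthquake insurance — $1,983.36
Total per year = $4,635.48
Base monthly escrow = $4,635.48 ÷ 12 = $386.29
Required cushion = 2 × $386.29 = $772.58
Surplus = $852.65 − $772.58 = $80.07

$80.07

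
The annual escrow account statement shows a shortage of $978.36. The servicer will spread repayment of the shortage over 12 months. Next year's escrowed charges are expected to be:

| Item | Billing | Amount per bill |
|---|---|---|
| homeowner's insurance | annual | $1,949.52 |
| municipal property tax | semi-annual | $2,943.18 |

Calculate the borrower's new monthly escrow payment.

Homeowner's insurance = $1,949.52 per year
Municipal property tax = $2,943.18 × 2 = $5,886.36 per year
Total annual escrow = $1,949.52 + $5,886.36 = $7,835.88
Base monthly escrow = $7,835.88 / 12 = $652.99
Monthly shortage recovery: $978.36 ÷ 12 = $81.53
Adjusted monthly = $652.99 + $81.53 = $734.52

$734.52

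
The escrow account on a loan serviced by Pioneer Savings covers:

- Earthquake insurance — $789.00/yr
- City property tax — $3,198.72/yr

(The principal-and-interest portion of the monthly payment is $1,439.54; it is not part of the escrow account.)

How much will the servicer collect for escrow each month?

$332.31

Earthquake insurance = $789.00 annually
City property tax = $3,198.72 annually
Total per year = $789.00 + $3,198.72 = $3,987.72
Base monthly escrow = $3,987.72 ÷ 12 = $332.31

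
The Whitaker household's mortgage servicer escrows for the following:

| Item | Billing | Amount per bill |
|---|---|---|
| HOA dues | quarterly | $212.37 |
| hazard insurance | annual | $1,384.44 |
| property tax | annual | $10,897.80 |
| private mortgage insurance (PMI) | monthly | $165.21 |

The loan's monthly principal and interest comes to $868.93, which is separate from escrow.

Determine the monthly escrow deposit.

HOA dues = $212.37 × 4 = $849.48/yr
Hazard insurance = $1,384.44/yr
Property tax = $10,897.80/yr
Private mortgage insurance (PMI) = $165.21 × 12 = $1,982.52/yr
Combined annual = $849.48 + $1,384.44 + $10,897.80 + $1,982.52 = $15,114.24
Per month = $15,114.24 / 12 = $1,259.52

$1,259.52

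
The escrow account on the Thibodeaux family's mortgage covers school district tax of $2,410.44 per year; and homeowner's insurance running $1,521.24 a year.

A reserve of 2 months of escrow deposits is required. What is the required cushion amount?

School district tax — $2,410.44 annually
Homeowner's insurance — $1,521.24 annually
Total annual escrow = $2,410.44 + $1,521.24 = $3,931.68
Per month = $3,931.68 ÷ 12 = $327.64
Cushion = 2 × $327.64 = $655.28

$655.28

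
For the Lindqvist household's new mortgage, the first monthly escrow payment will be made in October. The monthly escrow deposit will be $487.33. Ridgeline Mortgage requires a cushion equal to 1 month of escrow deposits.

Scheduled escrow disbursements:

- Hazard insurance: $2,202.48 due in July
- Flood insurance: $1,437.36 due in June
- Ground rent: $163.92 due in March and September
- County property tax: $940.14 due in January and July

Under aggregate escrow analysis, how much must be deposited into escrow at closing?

Cushion = 1 × $487.33 = $487.33
Trial balance (start $0, +$487.33 each month, − disbursements):
  Oct: +$487.33 → $487.33
  Nov: +$487.33 → $974.66
  Dec: +$487.33 → $1,461.99
  Jan: +$487.33 − $940.14 → $1,009.18
  Feb: +$487.33 → $1,496.51
  Mar: +$487.33 − $163.92 → $1,819.92
  Apr: +$487.33 → $2,307.25
  May: +$487.33 → $2,794.58
  Jun: +$487.33 − $1,437.36 → $1,844.55
  Jul: +$487.33 − $3,142.62 → -$810.74
  Aug: +$487.33 → -$323.41
  Sep: +$487.33 − $163.92 → $0.00
Lowest trial balance = -$810.74 (Jul)
Initial deposit = cushion − low point = $487.33 − (-$810.74) = $1,298.07

$1,298.07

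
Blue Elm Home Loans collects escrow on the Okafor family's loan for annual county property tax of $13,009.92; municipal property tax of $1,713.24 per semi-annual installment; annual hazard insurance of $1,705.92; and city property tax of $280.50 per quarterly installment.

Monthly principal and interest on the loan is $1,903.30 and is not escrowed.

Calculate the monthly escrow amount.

$1,605.36

County property tax — $13,009.92 per year
Municipal property tax — $1,713.24 × 2 = $3,426.48 per year
Hazard insurance — $1,705.92 per year
City property tax — $280.50 × 4 = $1,122.00 per year
Yearly total = $13,009.92 + $3,426.48 + $1,705.92 + $1,122.00 = $19,264.32
Monthly escrow = $19,264.32 ÷ 12 = $1,605.36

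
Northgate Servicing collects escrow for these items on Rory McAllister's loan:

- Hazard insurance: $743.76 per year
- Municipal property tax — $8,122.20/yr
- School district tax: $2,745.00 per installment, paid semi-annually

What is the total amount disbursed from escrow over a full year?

$14,355.96

Hazard insurance — $743.76/yr
Municipal property tax — $8,122.20/yr
School district tax — $2,745.00 × 2 = $5,490.00/yr
Total per year = $743.76 + $8,122.20 + $5,490.00 = $14,355.96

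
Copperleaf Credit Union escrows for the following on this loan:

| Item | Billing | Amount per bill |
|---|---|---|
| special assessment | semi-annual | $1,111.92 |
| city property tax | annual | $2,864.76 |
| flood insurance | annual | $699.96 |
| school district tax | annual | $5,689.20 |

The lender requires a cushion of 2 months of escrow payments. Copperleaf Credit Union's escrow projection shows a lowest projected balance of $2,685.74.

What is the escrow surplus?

Special assessment — $1,111.92 × 2 = $2,223.84 annually
City property tax — $2,864.76 annually
Flood insurance — $699.96 annually
School district tax — $5,689.20 annually
Total per year = $2,223.84 + $2,864.76 + $699.96 + $5,689.20 = $11,477.76
Per month = $11,477.76 ÷ 12 = $956.48
Cushion = 2 × $956.48 = $1,912.96
Surplus = $2,685.74 − $1,912.96 = $772.78

$772.78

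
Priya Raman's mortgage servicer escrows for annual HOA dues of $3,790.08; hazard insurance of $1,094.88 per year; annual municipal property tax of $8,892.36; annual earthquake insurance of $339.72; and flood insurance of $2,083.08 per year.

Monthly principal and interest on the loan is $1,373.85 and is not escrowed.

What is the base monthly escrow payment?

HOA dues — $3,790.08/yr
Hazard insurance — $1,094.88/yr
Municipal property tax — $8,892.36/yr
Earthquake insurance — $339.72/yr
Flood insurance — $2,083.08/yr
Combined annual = $3,790.08 + $1,094.88 + $8,892.36 + $339.72 + $2,083.08 = $16,200.12
Monthly = $16,200.12 / 12 = $1,350.01

$1,350.01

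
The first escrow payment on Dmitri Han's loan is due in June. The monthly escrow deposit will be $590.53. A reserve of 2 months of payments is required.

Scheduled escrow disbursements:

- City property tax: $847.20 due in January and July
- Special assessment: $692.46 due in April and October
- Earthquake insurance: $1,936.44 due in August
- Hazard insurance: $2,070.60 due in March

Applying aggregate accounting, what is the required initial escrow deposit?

$2,193.11

Cushion = 2 × $590.53 = $1,181.06
Trial balance (start $0, +$590.53 each month, − disbursements):
  Jun: +$590.53 → $590.53
  Jul: +$590.53 − $847.20 → $333.86
  Aug: +$590.53 − $1,936.44 → -$1,012.05
  Sep: +$590.53 → -$421.52
  Oct: +$590.53 − $692.46 → -$523.45
  Nov: +$590.53 → $67.08
  Dec: +$590.53 → $657.61
  Jan: +$590.53 − $847.20 → $400.94
  Feb: +$590.53 → $991.47
  Mar: +$590.53 − $2,070.60 → -$488.60
  Apr: +$590.53 − $692.46 → -$590.53
  May: +$590.53 → $0.00
Lowest trial balance = -$1,012.05 (Aug)
Initial deposit = cushion − low point = $1,181.06 − (-$1,012.05) = $2,193.11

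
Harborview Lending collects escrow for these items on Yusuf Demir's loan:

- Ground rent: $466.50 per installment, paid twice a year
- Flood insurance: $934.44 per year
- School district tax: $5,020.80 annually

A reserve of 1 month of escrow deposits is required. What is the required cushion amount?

Ground rent — $466.50 × 2 = $933.00
Flood insurance — $934.44
School district tax — $5,020.80
Total annual escrow = $933.00 + $934.44 + $5,020.80 = $6,888.24
Monthly = $6,888.24 / 12 = $574.02
Reserve = 1 × $574.02 = $574.02

$574.02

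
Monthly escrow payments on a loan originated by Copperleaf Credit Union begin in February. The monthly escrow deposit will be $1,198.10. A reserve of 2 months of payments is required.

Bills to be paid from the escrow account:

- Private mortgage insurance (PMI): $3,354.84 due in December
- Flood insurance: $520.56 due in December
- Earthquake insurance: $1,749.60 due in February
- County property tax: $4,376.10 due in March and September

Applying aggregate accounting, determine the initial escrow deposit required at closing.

$6,125.70

Cushion = 2 × $1,198.10 = $2,396.20
Trial balance (start $0, +$1,198.10 each month, − disbursements):
  Feb: +$1,198.10 − $1,749.60 → -$551.50
  Mar: +$1,198.10 − $4,376.10 → -$3,729.50
  Apr: +$1,198.10 → -$2,531.40
  May: +$1,198.10 → -$1,333.30
  Jun: +$1,198.10 → -$135.20
  Jul: +$1,198.10 → $1,062.90
  Aug: +$1,198.10 → $2,261.00
  Sep: +$1,198.10 − $4,376.10 → -$917.00
  Oct: +$1,198.10 → $281.10
  Nov: +$1,198.10 → $1,479.20
  Dec: +$1,198.10 − $3,875.40 → -$1,198.10
  Jan: +$1,198.10 → $0.00
Lowest trial balance = -$3,729.50 (Mar)
Initial deposit = cushion − low point = $2,396.20 − (-$3,729.50) = $6,125.70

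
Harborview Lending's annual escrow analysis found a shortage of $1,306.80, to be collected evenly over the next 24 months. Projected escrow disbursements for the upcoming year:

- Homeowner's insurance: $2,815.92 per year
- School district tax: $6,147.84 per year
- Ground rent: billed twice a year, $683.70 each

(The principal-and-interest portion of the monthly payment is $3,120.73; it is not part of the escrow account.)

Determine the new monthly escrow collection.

Homeowner's insurance: $2,815.92/yr
School district tax: $6,147.84/yr
Ground rent: $683.70 × 2 = $1,367.40/yr
Yearly total = $2,815.92 + $6,147.84 + $1,367.40 = $10,331.16
Monthly = $10,331.16 / 12 = $860.93
Shortage spread = $1,306.80 ÷ 24 = $54.45/mo
Adjusted monthly = $860.93 + $54.45 = $915.38

$915.38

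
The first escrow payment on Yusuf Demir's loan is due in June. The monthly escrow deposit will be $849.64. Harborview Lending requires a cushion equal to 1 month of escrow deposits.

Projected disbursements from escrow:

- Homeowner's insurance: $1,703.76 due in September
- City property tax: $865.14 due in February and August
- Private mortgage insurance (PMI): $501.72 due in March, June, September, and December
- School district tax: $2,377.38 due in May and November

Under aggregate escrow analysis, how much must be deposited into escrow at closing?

Cushion = 1 × $849.64 = $849.64
Trial balance (start $0, +$849.64 each month, − disbursements):
  Jun: +$849.64 − $501.72 → $347.92
  Jul: +$849.64 → $1,197.56
  Aug: +$849.64 − $865.14 → $1,182.06
  Sep: +$849.64 − $2,205.48 → -$173.78
  Oct: +$849.64 → $675.86
  Nov: +$849.64 − $2,377.38 → -$851.88
  Dec: +$849.64 − $501.72 → -$503.96
  Jan: +$849.64 → $345.68
  Feb: +$849.64 − $865.14 → $330.18
  Mar: +$849.64 − $501.72 → $678.10
  Apr: +$849.64 → $1,527.74
  May: +$849.64 − $2,377.38 → $0.00
Lowest trial balance = -$851.88 (Nov)
Initial deposit = cushion − low point = $849.64 − (-$851.88) = $1,701.52

$1,701.52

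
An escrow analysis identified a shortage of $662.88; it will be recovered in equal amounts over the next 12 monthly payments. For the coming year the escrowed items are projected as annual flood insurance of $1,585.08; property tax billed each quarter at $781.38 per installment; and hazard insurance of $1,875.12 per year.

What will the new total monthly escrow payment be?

Flood insurance — $1,585.08
Property tax — $781.38 × 4 = $3,125.52
Hazard insurance — $1,875.12
Total per year = $6,585.72
Monthly escrow = $6,585.72 ÷ 12 = $548.81
Shortage per month = $662.88 ÷ 12 = $55.24
New monthly escrow = $548.81 + $55.24 = $604.05

$604.05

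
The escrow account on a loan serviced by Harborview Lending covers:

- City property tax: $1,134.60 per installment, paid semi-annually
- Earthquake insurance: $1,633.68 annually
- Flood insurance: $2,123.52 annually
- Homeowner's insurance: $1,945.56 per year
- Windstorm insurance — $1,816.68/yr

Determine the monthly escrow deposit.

$815.72

City property tax = $1,134.60 × 2 = $2,269.20
Earthquake insurance = $1,633.68
Flood insurance = $2,123.52
Homeowner's insurance = $1,945.56
Windstorm insurance = $1,816.68
Yearly total = $9,788.64
Monthly = $9,788.64 / 12 = $815.72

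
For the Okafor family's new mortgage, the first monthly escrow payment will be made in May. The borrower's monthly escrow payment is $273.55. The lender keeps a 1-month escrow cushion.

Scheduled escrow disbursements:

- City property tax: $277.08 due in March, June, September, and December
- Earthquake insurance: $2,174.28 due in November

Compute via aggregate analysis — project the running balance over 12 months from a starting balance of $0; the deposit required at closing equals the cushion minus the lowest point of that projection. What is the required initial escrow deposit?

$1,090.67

Cushion = 1 × $273.55 = $273.55
Trial balance (start $0, +$273.55 each month, − disbursements):
  May: +$273.55 → $273.55
  Jun: +$273.55 − $277.08 → $270.02
  Jul: +$273.55 → $543.57
  Aug: +$273.55 → $817.12
  Sep: +$273.55 − $277.08 → $813.59
  Oct: +$273.55 → $1,087.14
  Nov: +$273.55 − $2,174.28 → -$813.59
  Dec: +$273.55 − $277.08 → -$817.12
  Jan: +$273.55 → -$543.57
  Feb: +$273.55 → -$270.02
  Mar: +$273.55 − $277.08 → -$273.55
  Apr: +$273.55 → $0.00
Lowest trial balance = -$817.12 (Dec)
Initial deposit = cushion − low point = $273.55 − (-$817.12) = $1,090.67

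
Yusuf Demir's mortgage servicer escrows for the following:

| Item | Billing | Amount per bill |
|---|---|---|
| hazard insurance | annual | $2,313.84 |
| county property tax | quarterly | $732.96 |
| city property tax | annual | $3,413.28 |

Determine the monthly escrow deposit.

$721.58

Hazard insurance = $2,313.84 per year
County property tax = $732.96 × 4 = $2,931.84 per year
City property tax = $3,413.28 per year
Combined annual = $2,313.84 + $2,931.84 + $3,413.28 = $8,658.96
Monthly = $8,658.96 ÷ 12 = $721.58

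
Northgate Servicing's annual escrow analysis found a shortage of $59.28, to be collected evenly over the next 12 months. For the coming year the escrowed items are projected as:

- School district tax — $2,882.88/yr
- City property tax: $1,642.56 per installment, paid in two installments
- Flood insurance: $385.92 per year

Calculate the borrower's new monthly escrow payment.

$551.10

School district tax — $2,882.88 per year
City property tax — $1,642.56 × 2 = $3,285.12 per year
Flood insurance — $385.92 per year
Yearly total = $2,882.88 + $3,285.12 + $385.92 = $6,553.92
Monthly escrow = $6,553.92 / 12 = $546.16
Shortage per month = $59.28 ÷ 12 = $4.94
Adjusted monthly = $546.16 + $4.94 = $551.10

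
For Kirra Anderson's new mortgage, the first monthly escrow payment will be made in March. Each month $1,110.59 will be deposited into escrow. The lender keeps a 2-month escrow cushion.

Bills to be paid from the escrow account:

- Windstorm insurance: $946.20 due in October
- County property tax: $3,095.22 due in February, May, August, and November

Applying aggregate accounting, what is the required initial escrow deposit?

Cushion = 2 × $1,110.59 = $2,221.18
Trial balance (start $0, +$1,110.59 each month, − disbursements):
  Mar: +$1,110.59 → $1,110.59
  Apr: +$1,110.59 → $2,221.18
  May: +$1,110.59 − $3,095.22 → $236.55
  Jun: +$1,110.59 → $1,347.14
  Jul: +$1,110.59 → $2,457.73
  Aug: +$1,110.59 − $3,095.22 → $473.10
  Sep: +$1,110.59 → $1,583.69
  Oct: +$1,110.59 − $946.20 → $1,748.08
  Nov: +$1,110.59 − $3,095.22 → -$236.55
  Dec: +$1,110.59 → $874.04
  Jan: +$1,110.59 → $1,984.63
  Feb: +$1,110.59 − $3,095.22 → $0.00
Lowest trial balance = -$236.55 (Nov)
Initial deposit = cushion − low point = $2,221.18 − (-$236.55) = $2,457.73

$2,457.73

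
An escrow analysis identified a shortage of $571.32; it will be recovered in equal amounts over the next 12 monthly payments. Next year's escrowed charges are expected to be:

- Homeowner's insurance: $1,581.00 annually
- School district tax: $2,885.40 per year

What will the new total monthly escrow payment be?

Homeowner's insurance: $1,581.00 annually
School district tax: $2,885.40 annually
Combined annual = $1,581.00 + $2,885.40 = $4,466.40
Base monthly escrow = $4,466.40 ÷ 12 = $372.20
Shortage per month = $571.32 / 12 = $47.61
Adjusted monthly = $372.20 + $47.61 = $419.81

$419.81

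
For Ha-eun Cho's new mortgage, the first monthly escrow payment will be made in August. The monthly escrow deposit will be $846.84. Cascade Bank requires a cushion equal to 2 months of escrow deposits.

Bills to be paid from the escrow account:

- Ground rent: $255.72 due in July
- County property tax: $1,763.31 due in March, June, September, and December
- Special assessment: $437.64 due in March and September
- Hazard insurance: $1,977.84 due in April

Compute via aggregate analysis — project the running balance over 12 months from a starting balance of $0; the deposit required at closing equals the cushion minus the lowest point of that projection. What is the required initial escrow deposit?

Cushion = 2 × $846.84 = $1,693.68
Trial balance (start $0, +$846.84 each month, − disbursements):
  Aug: +$846.84 → $846.84
  Sep: +$846.84 − $2,200.95 → -$507.27
  Oct: +$846.84 → $339.57
  Nov: +$846.84 → $1,186.41
  Dec: +$846.84 − $1,763.31 → $269.94
  Jan: +$846.84 → $1,116.78
  Feb: +$846.84 → $1,963.62
  Mar: +$846.84 − $2,200.95 → $609.51
  Apr: +$846.84 − $1,977.84 → -$521.49
  May: +$846.84 → $325.35
  Jun: +$846.84 − $1,763.31 → -$591.12
  Jul: +$846.84 − $255.72 → $0.00
Lowest trial balance = -$591.12 (Jun)
Initial deposit = cushion − low point = $1,693.68 − (-$591.12) = $2,284.80

$2,284.80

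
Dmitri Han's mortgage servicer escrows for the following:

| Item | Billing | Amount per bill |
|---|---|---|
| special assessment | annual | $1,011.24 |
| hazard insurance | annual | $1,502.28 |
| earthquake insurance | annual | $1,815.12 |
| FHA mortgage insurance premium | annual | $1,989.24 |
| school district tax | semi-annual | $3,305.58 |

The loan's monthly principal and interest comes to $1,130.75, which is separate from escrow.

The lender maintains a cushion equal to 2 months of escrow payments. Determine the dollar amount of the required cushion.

$2,154.84

Special assessment — $1,011.24 per year
Hazard insurance — $1,502.28 per year
Earthquake insurance — $1,815.12 per year
FHA mortgage insurance premium — $1,989.24 per year
School district tax — $3,305.58 × 2 = $6,611.16 per year
Total annual escrow = $1,011.24 + $1,502.28 + $1,815.12 + $1,989.24 + $6,611.16 = $12,929.04
Monthly = $12,929.04 / 12 = $1,077.42
Cushion = 2 × $1,077.42 = $2,154.84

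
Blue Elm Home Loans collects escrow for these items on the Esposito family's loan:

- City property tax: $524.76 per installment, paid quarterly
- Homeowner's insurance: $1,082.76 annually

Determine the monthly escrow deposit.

City property tax — $524.76 × 4 = $2,099.04 per year
Homeowner's insurance — $1,082.76 per year
Annual escrow total = $3,181.80
Monthly escrow = $3,181.80 ÷ 12 = $265.15

$265.15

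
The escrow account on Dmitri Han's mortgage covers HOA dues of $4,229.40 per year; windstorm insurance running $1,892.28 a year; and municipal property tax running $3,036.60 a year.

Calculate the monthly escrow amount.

HOA dues — $4,229.40
Windstorm insurance — $1,892.28
Municipal property tax — $3,036.60
Total per year = $4,229.40 + $1,892.28 + $3,036.60 = $9,158.28
Per month = $9,158.28 / 12 = $763.19

$763.19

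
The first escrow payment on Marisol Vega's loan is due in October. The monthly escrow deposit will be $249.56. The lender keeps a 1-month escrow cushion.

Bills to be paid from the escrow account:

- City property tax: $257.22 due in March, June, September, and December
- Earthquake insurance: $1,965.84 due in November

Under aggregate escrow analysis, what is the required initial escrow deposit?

$1,723.94

Cushion = 1 × $249.56 = $249.56
Trial balance (start $0, +$249.56 each month, − disbursements):
  Oct: +$249.56 → $249.56
  Nov: +$249.56 − $1,965.84 → -$1,466.72
  Dec: +$249.56 − $257.22 → -$1,474.38
  Jan: +$249.56 → -$1,224.82
  Feb: +$249.56 → -$975.26
  Mar: +$249.56 − $257.22 → -$982.92
  Apr: +$249.56 → -$733.36
  May: +$249.56 → -$483.80
  Jun: +$249.56 − $257.22 → -$491.46
  Jul: +$249.56 → -$241.90
  Aug: +$249.56 → $7.66
  Sep: +$249.56 − $257.22 → $0.00
Lowest trial balance = -$1,474.38 (Dec)
Initial deposit = cushion − low point = $249.56 − (-$1,474.38) = $1,723.94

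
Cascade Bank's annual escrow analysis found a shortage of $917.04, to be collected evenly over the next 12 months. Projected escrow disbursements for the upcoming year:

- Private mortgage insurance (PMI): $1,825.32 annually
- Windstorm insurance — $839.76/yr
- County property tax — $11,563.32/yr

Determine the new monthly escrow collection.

$1,262.12

Private mortgage insurance (PMI) — $1,825.32/yr
Windstorm insurance — $839.76/yr
County property tax — $11,563.32/yr
Total annual escrow = $1,825.32 + $839.76 + $11,563.32 = $14,228.40
Base monthly escrow = $14,228.40 / 12 = $1,185.70
Shortage per month = $917.04 ÷ 12 = $76.42
Adjusted monthly = $1,185.70 + $76.42 = $1,262.12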